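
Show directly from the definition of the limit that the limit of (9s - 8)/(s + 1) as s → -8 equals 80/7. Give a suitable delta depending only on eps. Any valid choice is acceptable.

Let eps > 0 be given. We want delta > 0 with 0 < |s + 8| < delta ⇒ |(9s - 8)/(s + 1) − (80/7)| < eps.
Combining over a common denominator, (9s - 8)/(s + 1) − (80/7) = [(9s - 8)·(-7) − (-80)·(s + 1)] / [(-7)·(s + 1)] = 17(s + 8) / ((-7)(s + 1)).
So |(9s - 8)/(s + 1) − (80/7)| = 17|s + 8| / (7·|s + 1|).
Require delta ≤ 7/2, so |s + 1| ≥ |-7| − |s + 8| > 7 − 7/2 = 7/2.
Hence |(9s - 8)/(s + 1) − (80/7)| < 17|s + 8|/(7·(7/2)) = (34/49)|s + 8|, which is < eps once |s + 8| < (49/34)eps.
Take delta = min(7/2, (49/34)eps). Then 0 < |s + 8| < delta forces both bounds, so |(9s - 8)/(s + 1) − (80/7)| < eps.

delta = min(7/2, (49/34)eps)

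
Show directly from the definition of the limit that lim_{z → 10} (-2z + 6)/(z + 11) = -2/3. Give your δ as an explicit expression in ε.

δ = min(21/2, (63/8)ε)

Let ε > 0. We want δ > 0 with 0 < |z − 10| < δ ⇒ |(-2z + 6)/(z + 11) + 2/3| < ε.
Combining over a common denominator, (-2z + 6)/(z + 11) + 2/3 = [(-2z + 6)·21 − (-14)·(z + 11)] / [21·(z + 11)] = -28(z − 10) / (21(z + 11)).
So |(-2z + 6)/(z + 11) + 2/3| = 28|z − 10| / (21·|z + 11|).
Restrict δ ≤ 21/2. Then |z − 10| < 21/2 gives |z + 11| = |(z − 10) + 21| ≥ 21 − 21/2 = 21/2.
Hence |(-2z + 6)/(z + 11) + 2/3| < 28|z − 10|/(21·(21/2)) = (8/63)|z − 10|, which is < ε once |z − 10| < (63/8)ε.
Take δ = min(21/2, (63/8)ε). Then 0 < |z − 10| < δ forces both bounds, so |(-2z + 6)/(z + 11) + 2/3| < ε.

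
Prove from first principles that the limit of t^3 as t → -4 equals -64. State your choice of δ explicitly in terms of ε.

Fix ε > 0. We seek δ > 0 with 0 < |t + 4| < δ ⇒ |t^3 + 64| < ε.
Factor: t^3 + 64 = (t + 4)(t^2 - 4t + 16), so |t^3 + 64| = |t + 4|·|t^2 - 4t + 16|.
Impose δ ≤ 1 so that |t| < 5; then |t^2 - 4t + 16| ≤ 61.
Hence |t^3 + 64| ≤ 61|t + 4|, which is < ε once |t + 4| < ε/61.
Take δ = min(1, ε/61). If 0 < |t + 4| < δ then both bounds hold and |t^3 + 64| ≤ 61|t + 4| < 61·(ε/61) = ε.

δ = min(1, ε/61)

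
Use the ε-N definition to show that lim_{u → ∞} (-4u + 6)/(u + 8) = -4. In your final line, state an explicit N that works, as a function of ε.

Let ε > 0. We seek N > 0 such that u > N implies |(-4u + 6)/(u + 8) + 4| < ε.
(-4u + 6)/(u + 8) + 4 = ((-4u + 6) − (-4)(u + 8)) / ((u + 8)) = 38/((u + 8)).
For u > 0 we have u + 8 > u, so |(-4u + 6)/(u + 8) + 4| = 38/((u + 8)) < 38/(u) = 38/u.
Thus |(-4u + 6)/(u + 8) + 4| < ε whenever u > 38/ε.
Take N = 38/ε. If u > N then |(-4u + 6)/(u + 8) + 4| < 38/u < ε.

N = 38/ε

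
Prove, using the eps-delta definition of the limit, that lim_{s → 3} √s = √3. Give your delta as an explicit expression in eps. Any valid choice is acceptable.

delta = min(3, √3·eps)

Suppose eps > 0. We want delta > 0 such that 0 < |s − 3| < delta implies |√s − √3| < eps.
Multiplying by the conjugate, |√s − √3| = |s − 3|/(√s + √3).
Restrict delta ≤ 3 so that |s − 3| < 3 forces s > 0, and then √s + √3 > √3.
Hence |√s − √3| < |s − 3|/√3, which is < eps once |s − 3| < √3·eps.
Take delta = min(3, √3·eps). If 0 < |s − 3| < delta then s > 0 and |√s − √3| < |s − 3|/√3 < eps.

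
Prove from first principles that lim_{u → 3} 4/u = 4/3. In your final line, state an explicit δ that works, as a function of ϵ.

δ = min(3/2, (9/8)ϵ)

Let ϵ > 0 be given. We seek δ > 0 such that 0 < |u − 3| < δ implies |4/u − (4/3)| < ϵ.
|4/u − (4/3)| = 4·|3 − u|/(3·|u|) = 4|u − 3|/(3|u|).
Restrict δ ≤ 3/2. Then |u − 3| < 3/2 gives |u| > 3/2, so 3|u| > 9/2.
Then |4/u − (4/3)| < 4|u − 3|/(9/2), which is < ϵ when |u − 3| < (9/8)ϵ.
Take δ = min(3/2, (9/8)ϵ). Then 0 < |u − 3| < δ gives both |u − 3| < 3/2 and |u − 3| < (9/8)ϵ, so |4/u − (4/3)| < ϵ.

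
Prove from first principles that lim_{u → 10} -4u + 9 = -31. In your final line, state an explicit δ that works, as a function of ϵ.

δ = ϵ/4

Let ϵ > 0. We need δ > 0 so that 0 < |u − 10| < δ implies |(-4u + 9) + 31| < ϵ.
Since (-4u + 9) + 31 = -4(u − 10), we have |(-4u + 9) + 31| = 4|u − 10|.
Thus it suffices that |u − 10| < ϵ/4.
Choosing δ = ϵ/4 gives |(-4u + 9) + 31| = 4|u − 10| < ϵ whenever |u − 10| < δ.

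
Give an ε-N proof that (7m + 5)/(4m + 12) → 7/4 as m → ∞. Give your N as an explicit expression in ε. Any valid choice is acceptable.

N = 4/ε

Let ε > 0. For m ≥ 1, |(7m + 5)/(4m + 12) − (7/4)| = |-64|/(4(4m + 12)) = 64/(4(4m + 12)).
Since 4m + 12 ≥ 4m for m ≥ 1, this is ≤ 64/(4·4m) = 4/m.
So |(7m + 5)/(4m + 12) − (7/4)| < ε whenever m > 4/ε.
Take N = 4/ε. If m > N then |(7m + 5)/(4m + 12) − (7/4)| ≤ 4/m < ε.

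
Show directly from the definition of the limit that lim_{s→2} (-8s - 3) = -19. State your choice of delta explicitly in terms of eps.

delta = eps/8

Suppose eps > 0. We need delta > 0 so that 0 < |s − 2| < delta implies |(-8s - 3) + 19| < eps.
Since (-8s - 3) + 19 = -8(s − 2), we have |(-8s - 3) + 19| = 8|s − 2|.
So 8|s − 2| < eps exactly when |s − 2| < eps/8.
Take delta = eps/8. If 0 < |s − 2| < delta then |(-8s - 3) + 19| = 8|s − 2| < 8·(eps/8) = eps.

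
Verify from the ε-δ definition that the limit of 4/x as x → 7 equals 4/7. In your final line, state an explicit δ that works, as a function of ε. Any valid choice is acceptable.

Suppose ε > 0. We seek δ > 0 such that 0 < |x − 7| < δ implies |4/x − (4/7)| < ε.
|4/x − (4/7)| = 4·|7 − x|/(7·|x|) = 4|x − 7|/(7|x|).
Restrict δ ≤ 7/2. Then |x − 7| < 7/2 gives |x| > 7/2, so 7|x| > 49/2.
Then |4/x − (4/7)| < 4|x − 7|/(49/2), which is < ε when |x − 7| < (49/8)ε.
Take δ = min(7/2, (49/8)ε). Then 0 < |x − 7| < δ gives both |x − 7| < 7/2 and |x − 7| < (49/8)ε, so |4/x − (4/7)| < ε.

δ = min(7/2, (49/8)ε)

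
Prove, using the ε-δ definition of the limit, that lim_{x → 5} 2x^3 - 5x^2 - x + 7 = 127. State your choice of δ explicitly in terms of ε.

δ = min(2, ε/157)

Suppose ε > 0. We want δ > 0 such that 0 < |x − 5| < δ implies |(2x^3 - 5x^2 - x + 7) − 127| < ε.
(2x^3 - 5x^2 - x + 7) − 127 = 2x^3 - 5x^2 - x - 120 = (x − 5)(2x^2 + 5x + 24).
So |(2x^3 - 5x^2 - x + 7) − 127| = |x − 5|·|2x^2 + 5x + 24|.
Assume first that |x − 5| < 2, so |x| < 7. Then |2x^2 + 5x + 24| ≤ 2·7^2 + 5·7 + 24 = 157.
Hence |(2x^3 - 5x^2 - x + 7) − 127| ≤ 157|x − 5| < ε provided |x − 5| < ε/157.
Take δ = min(2, ε/157). Then 0 < |x − 5| < δ gives both |x − 5| < 2 and |x − 5| < ε/157, so |(2x^3 - 5x^2 - x + 7) − 127| < ε.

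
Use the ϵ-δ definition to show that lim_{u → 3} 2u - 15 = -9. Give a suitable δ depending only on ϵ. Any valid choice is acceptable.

Suppose ϵ > 0. We need δ > 0 so that 0 < |u − 3| < δ implies |(2u - 15) + 9| < ϵ.
|(2u - 15) + 9| = |2u - 6| = 2|u − 3|.
Thus it suffices that |u − 3| < ϵ/2.
Choosing δ = ϵ/2 gives |(2u - 15) + 9| = 2|u − 3| < ϵ whenever |u − 3| < δ.

δ = ϵ/2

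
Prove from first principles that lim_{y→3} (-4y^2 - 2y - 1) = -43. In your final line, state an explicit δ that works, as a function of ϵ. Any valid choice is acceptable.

Let ϵ > 0 be given. We want δ > 0 such that 0 < |y − 3| < δ implies |(-4y^2 - 2y - 1) + 43| < ϵ.
(-4y^2 - 2y - 1) + 43 = -4y^2 - 2y + 42 = (y − 3)(-4y - 14).
So |(-4y^2 - 2y - 1) + 43| = |y − 3|·|-4y - 14|.
Assume first that |y − 3| < 1, so |y| < 4. Then |-4y - 14| ≤ 4·4 + 14 = 30.
Hence |(-4y^2 - 2y - 1) + 43| ≤ 30|y − 3| < ϵ provided |y − 3| < ϵ/30.
Choosing δ = min(1, ϵ/30) ensures both conditions, hence |(-4y^2 - 2y - 1) + 43| < ϵ.

δ = min(1, ϵ/30)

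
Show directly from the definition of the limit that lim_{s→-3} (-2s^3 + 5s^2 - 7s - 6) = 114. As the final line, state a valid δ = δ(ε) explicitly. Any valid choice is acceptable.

δ = min(1, ε/116)

Let ε > 0 be given. We want δ > 0 such that 0 < |s + 3| < δ implies |(-2s^3 + 5s^2 - 7s - 6) − 114| < ε.
(-2s^3 + 5s^2 - 7s - 6) − 114 = -2s^3 + 5s^2 - 7s - 120 = (s + 3)(-2s^2 + 11s - 40).
So |(-2s^3 + 5s^2 - 7s - 6) − 114| = |s + 3|·|-2s^2 + 11s - 40|.
Assume first that |s + 3| < 1, so |s| < 4. Then |-2s^2 + 11s - 40| ≤ 2·4^2 + 11·4 + 40 = 116.
Hence |(-2s^3 + 5s^2 - 7s - 6) − 114| ≤ 116|s + 3| < ε provided |s + 3| < ε/116.
Choosing δ = min(1, ε/116) ensures both conditions, hence |(-2s^3 + 5s^2 - 7s - 6) − 114| < ε.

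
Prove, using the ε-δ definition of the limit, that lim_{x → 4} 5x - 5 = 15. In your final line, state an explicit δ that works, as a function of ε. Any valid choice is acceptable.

Let ε > 0. We need δ > 0 so that 0 < |x − 4| < δ implies |(5x - 5) − 15| < ε.
Since (5x - 5) − 15 = 5(x − 4), we have |(5x - 5) − 15| = 5|x − 4|.
So 5|x − 4| < ε exactly when |x − 4| < ε/5.
Take δ = ε/5. If 0 < |x − 4| < δ then |(5x - 5) − 15| = 5|x − 4| < 5·(ε/5) = ε.

δ = ε/5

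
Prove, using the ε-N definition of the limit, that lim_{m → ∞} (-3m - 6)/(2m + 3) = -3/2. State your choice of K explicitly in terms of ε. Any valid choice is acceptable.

K = (3/4)/ε

Fix ε > 0. For m ≥ 1, |(-3m - 6)/(2m + 3) + 3/2| = |-3|/(2(2m + 3)) = 3/(2(2m + 3)).
Since 2m + 3 ≥ 2m for m ≥ 1, this is ≤ 3/(2·2m) = (3/4)/m.
So |(-3m - 6)/(2m + 3) + 3/2| < ε whenever m > (3/4)/ε.
Take K = (3/4)/ε. If m > K then |(-3m - 6)/(2m + 3) + 3/2| ≤ (3/4)/m < ε.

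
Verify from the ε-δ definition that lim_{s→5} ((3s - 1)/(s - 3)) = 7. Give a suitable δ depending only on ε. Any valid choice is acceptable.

Let ε > 0 be given. We want δ > 0 with 0 < |s − 5| < δ ⇒ |(3s - 1)/(s - 3) − 7| < ε.
Combining over a common denominator, (3s - 1)/(s - 3) − 7 = [(3s - 1)·2 − 14·(s - 3)] / [2·(s - 3)] = -8(s − 5) / (2(s - 3)).
So |(3s - 1)/(s - 3) − 7| = 8|s − 5| / (2·|s − 3|).
Restrict δ ≤ 1. Then |s − 5| < 1 gives |s − 3| = |(s − 5) + 2| ≥ 2 − 1 = 1.
Hence |(3s - 1)/(s - 3) − 7| < 8|s − 5|/(2·1) = 4|s − 5|, which is < ε once |s − 5| < (1/4)ε.
Take δ = min(1, (1/4)ε). Then 0 < |s − 5| < δ forces both bounds, so |(3s - 1)/(s - 3) − 7| < ε.

δ = min(1, (1/4)ε)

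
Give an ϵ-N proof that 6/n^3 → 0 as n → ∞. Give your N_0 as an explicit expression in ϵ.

Fix ϵ > 0. For n ≥ 1, |6/n^3 − 0| = 6/n^3.
6/n^3 < ϵ ⇔ n^3 > 6/ϵ ⇔ n > (6/ϵ)^{1/3}.
Take N_0 = (6/ϵ)^{1/3}. Then n > N_0 implies 6/n^3 < ϵ.

N_0 = (6/ϵ)^{1/3}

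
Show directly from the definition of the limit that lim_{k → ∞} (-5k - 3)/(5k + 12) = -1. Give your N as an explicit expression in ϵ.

N = (9/5)/ϵ

Suppose ϵ > 0. For k ≥ 1, |(-5k - 3)/(5k + 12) + 1| = |45|/(5(5k + 12)) = 45/(5(5k + 12)).
Since 5k + 12 ≥ 5k for k ≥ 1, this is ≤ 45/(5·5k) = (9/5)/k.
So |(-5k - 3)/(5k + 12) + 1| < ϵ whenever k > (9/5)/ϵ.
Take N = (9/5)/ϵ. If k > N then |(-5k - 3)/(5k + 12) + 1| ≤ (9/5)/k < ϵ.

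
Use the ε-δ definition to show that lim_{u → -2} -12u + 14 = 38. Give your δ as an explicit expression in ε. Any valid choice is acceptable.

δ = ε/12

Fix ε > 0. We need δ > 0 so that 0 < |u + 2| < δ implies |(-12u + 14) − 38| < ε.
|(-12u + 14) − 38| = |-12u - 24| = 12|u + 2|.
So 12|u + 2| < ε exactly when |u + 2| < ε/12.
Choosing δ = ε/12 gives |(-12u + 14) − 38| = 12|u + 2| < ε whenever |u + 2| < δ.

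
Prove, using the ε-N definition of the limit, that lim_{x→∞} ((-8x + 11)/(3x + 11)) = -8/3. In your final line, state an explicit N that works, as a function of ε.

N = (121/9)/ε

Fix ε > 0. We seek N > 0 such that x > N implies |(-8x + 11)/(3x + 11) + 8/3| < ε.
(-8x + 11)/(3x + 11) + 8/3 = (3(-8x + 11) − (-8)(3x + 11)) / (3(3x + 11)) = 121/(3(3x + 11)).
For x > 0 we have 3x + 11 > 3x, so |(-8x + 11)/(3x + 11) + 8/3| = 121/(3(3x + 11)) < 121/(3·3x) = (121/9)/x.
Thus |(-8x + 11)/(3x + 11) + 8/3| < ε whenever x > (121/9)/ε.
Take N = (121/9)/ε. If x > N then |(-8x + 11)/(3x + 11) + 8/3| < (121/9)/x < ε.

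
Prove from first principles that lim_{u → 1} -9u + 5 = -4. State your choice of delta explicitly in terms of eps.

Fix eps > 0. We need delta > 0 so that 0 < |u − 1| < delta implies |(-9u + 5) + 4| < eps.
Since (-9u + 5) + 4 = -9(u − 1), we have |(-9u + 5) + 4| = 9|u − 1|.
Thus it suffices that |u − 1| < eps/9.
Take delta = eps/9. If 0 < |u − 1| < delta then |(-9u + 5) + 4| = 9|u − 1| < 9·(eps/9) = eps.

delta = eps/9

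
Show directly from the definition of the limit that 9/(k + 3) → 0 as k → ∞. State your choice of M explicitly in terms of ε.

Suppose ε > 0. For k ≥ 1, |9/(k + 3) − 0| = 9/(k + 3) ≤ 9/k.
We need 9/k < ε, i.e. k > 9/ε.
Take M = 9/ε. If k > M then |9/(k + 3)| ≤ 9/k < ε.

M = 9/ε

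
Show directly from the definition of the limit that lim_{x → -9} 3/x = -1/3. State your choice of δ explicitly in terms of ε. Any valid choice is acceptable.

δ = min(9/2, (27/2)ε)

Fix ε > 0. We seek δ > 0 such that 0 < |x + 9| < δ implies |3/x + 1/3| < ε.
|3/x + 1/3| = 3·|-9 − x|/(9·|x|) = 3|x + 9|/(9|x|).
Restrict δ ≤ 9/2. Then |x + 9| < 9/2 gives |x| > 9/2, so 9|x| > 81/2.
Then |3/x + 1/3| < 3|x + 9|/(81/2), which is < ε when |x + 9| < (27/2)ε.
Take δ = min(9/2, (27/2)ε). Then 0 < |x + 9| < δ gives both |x + 9| < 9/2 and |x + 9| < (27/2)ε, so |3/x + 1/3| < ε.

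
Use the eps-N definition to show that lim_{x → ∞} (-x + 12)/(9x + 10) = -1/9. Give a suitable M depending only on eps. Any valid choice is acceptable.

Let eps > 0 be given. We seek M > 0 such that x > M implies |(-x + 12)/(9x + 10) + 1/9| < eps.
(-x + 12)/(9x + 10) + 1/9 = (9(-x + 12) − (-1)(9x + 10)) / (9(9x + 10)) = 118/(9(9x + 10)).
For x > 0 we have 9x + 10 > 9x, so |(-x + 12)/(9x + 10) + 1/9| = 118/(9(9x + 10)) < 118/(9·9x) = (118/81)/x.
Thus |(-x + 12)/(9x + 10) + 1/9| < eps whenever x > (118/81)/eps.
Take M = (118/81)/eps. If x > M then |(-x + 12)/(9x + 10) + 1/9| < (118/81)/x < eps.

M = (118/81)/eps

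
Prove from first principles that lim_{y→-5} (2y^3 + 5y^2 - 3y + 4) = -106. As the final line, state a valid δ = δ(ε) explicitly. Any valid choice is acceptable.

Let ε > 0. We want δ > 0 such that 0 < |y + 5| < δ implies |(2y^3 + 5y^2 - 3y + 4) + 106| < ε.
(2y^3 + 5y^2 - 3y + 4) + 106 = 2y^3 + 5y^2 - 3y + 110 = (y + 5)(2y^2 - 5y + 22).
So |(2y^3 + 5y^2 - 3y + 4) + 106| = |y + 5|·|2y^2 - 5y + 22|.
Assume first that |y + 5| < 1, so |y| < 6. Then |2y^2 - 5y + 22| ≤ 2·6^2 + 5·6 + 22 = 124.
Hence |(2y^3 + 5y^2 - 3y + 4) + 106| ≤ 124|y + 5| < ε provided |y + 5| < ε/124.
Take δ = min(1, ε/124). Then 0 < |y + 5| < δ gives both |y + 5| < 1 and |y + 5| < ε/124, so |(2y^3 + 5y^2 - 3y + 4) + 106| < ε.

δ = min(1, ε/124)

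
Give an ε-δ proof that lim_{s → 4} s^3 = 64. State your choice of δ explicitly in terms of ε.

δ = min(1, ε/61)

Let ε > 0 be given. We seek δ > 0 with 0 < |s − 4| < δ ⇒ |s^3 − 64| < ε.
Factor: s^3 − 64 = (s − 4)(s^2 + 4s + 16), so |s^3 − 64| = |s − 4|·|s^2 + 4s + 16|.
Impose δ ≤ 1 so that |s| < 5; then |s^2 + 4s + 16| ≤ 61.
Hence |s^3 − 64| ≤ 61|s − 4|, which is < ε once |s − 4| < ε/61.
Take δ = min(1, ε/61). If 0 < |s − 4| < δ then both bounds hold and |s^3 − 64| ≤ 61|s − 4| < 61·(ε/61) = ε.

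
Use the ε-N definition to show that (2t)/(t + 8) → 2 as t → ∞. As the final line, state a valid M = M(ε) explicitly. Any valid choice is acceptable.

Let ε > 0 be given. We seek M > 0 such that t > M implies |(2t)/(t + 8) − 2| < ε.
(2t)/(t + 8) − 2 = ((2t) − 2(t + 8)) / ((t + 8)) = -16/((t + 8)).
For t > 0 we have t + 8 > t, so |(2t)/(t + 8) − 2| = 16/((t + 8)) < 16/(t) = 16/t.
Thus |(2t)/(t + 8) − 2| < ε whenever t > 16/ε.
Take M = 16/ε. If t > M then |(2t)/(t + 8) − 2| < 16/t < ε.

M = 16/ε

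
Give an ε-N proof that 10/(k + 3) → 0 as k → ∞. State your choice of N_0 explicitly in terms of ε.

Let ε > 0. For k ≥ 1, |10/(k + 3) − 0| = 10/(k + 3) ≤ 10/k.
We need 10/k < ε, i.e. k > 10/ε.
Take N_0 = 10/ε. If k > N_0 then |10/(k + 3)| ≤ 10/k < ε.

N_0 = 10/ε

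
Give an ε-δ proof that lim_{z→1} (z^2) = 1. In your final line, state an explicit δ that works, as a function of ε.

δ = min(2, ε/4)

Fix ε > 0. We seek δ > 0 with 0 < |z − 1| < δ ⇒ |z^2 − 1| < ε.
Factor: z^2 − 1 = (z − 1)(z + 1), so |z^2 − 1| = |z − 1|·|z + 1|.
Restrict δ ≤ 2. Then |z − 1| < 2 gives |z| < 3, so by the triangle inequality |z + 1| ≤ 3 + 1 = 4.
Hence |z^2 − 1| ≤ 4|z − 1|, which is < ε once |z − 1| < ε/4.
Take δ = min(2, ε/4). If 0 < |z − 1| < δ then both bounds hold and |z^2 − 1| ≤ 4|z − 1| < 4·(ε/4) = ε.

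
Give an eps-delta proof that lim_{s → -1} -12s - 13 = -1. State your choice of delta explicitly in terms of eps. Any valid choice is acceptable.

delta = eps/12

Suppose eps > 0. We need delta > 0 so that 0 < |s + 1| < delta implies |(-12s - 13) + 1| < eps.
|(-12s - 13) + 1| = |-12s - 12| = 12|s + 1|.
So 12|s + 1| < eps exactly when |s + 1| < eps/12.
Choosing delta = eps/12 gives |(-12s - 13) + 1| = 12|s + 1| < eps whenever |s + 1| < delta.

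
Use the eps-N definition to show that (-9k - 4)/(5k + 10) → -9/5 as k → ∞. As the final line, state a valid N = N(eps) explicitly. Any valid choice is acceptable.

Let eps > 0. For k ≥ 1, |(-9k - 4)/(5k + 10) + 9/5| = |70|/(5(5k + 10)) = 70/(5(5k + 10)).
Since 5k + 10 ≥ 5k for k ≥ 1, this is ≤ 70/(5·5k) = (14/5)/k.
So |(-9k - 4)/(5k + 10) + 9/5| < eps whenever k > (14/5)/eps.
Take N = (14/5)/eps. If k > N then |(-9k - 4)/(5k + 10) + 9/5| ≤ (14/5)/k < eps.

N = (14/5)/eps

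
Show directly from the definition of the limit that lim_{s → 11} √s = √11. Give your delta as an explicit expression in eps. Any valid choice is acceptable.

Fix eps > 0. We want delta > 0 such that 0 < |s − 11| < delta implies |√s − √11| < eps.
Rationalise: √s − √11 = (s − 11)/(√s + √11), so |√s − √11| = |s − 11|/(√s + √11).
Restrict delta ≤ 11 so that |s − 11| < 11 forces s > 0, and then √s + √11 > √11.
Hence |√s − √11| < |s − 11|/√11, which is < eps once |s − 11| < √11·eps.
Take delta = min(11, √11·eps). If 0 < |s − 11| < delta then s > 0 and |√s − √11| < |s − 11|/√11 < eps.

delta = min(11, √11·eps)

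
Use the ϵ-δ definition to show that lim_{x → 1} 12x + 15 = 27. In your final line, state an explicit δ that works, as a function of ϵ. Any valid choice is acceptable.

Let ϵ > 0. We need δ > 0 so that 0 < |x − 1| < δ implies |(12x + 15) − 27| < ϵ.
Since (12x + 15) − 27 = 12(x − 1), we have |(12x + 15) − 27| = 12|x − 1|.
So 12|x − 1| < ϵ exactly when |x − 1| < ϵ/12.
Choosing δ = ϵ/12 gives |(12x + 15) − 27| = 12|x − 1| < ϵ whenever |x − 1| < δ.

δ = ϵ/12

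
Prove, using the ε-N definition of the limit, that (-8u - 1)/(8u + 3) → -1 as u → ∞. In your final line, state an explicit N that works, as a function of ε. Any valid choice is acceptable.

Let ε > 0 be given. We seek N > 0 such that u > N implies |(-8u - 1)/(8u + 3) + 1| < ε.
(-8u - 1)/(8u + 3) + 1 = (8(-8u - 1) − (-8)(8u + 3)) / (8(8u + 3)) = 16/(8(8u + 3)).
For u > 0 we have 8u + 3 > 8u, so |(-8u - 1)/(8u + 3) + 1| = 16/(8(8u + 3)) < 16/(8·8u) = (1/4)/u.
Thus |(-8u - 1)/(8u + 3) + 1| < ε whenever u > (1/4)/ε.
Take N = (1/4)/ε. If u > N then |(-8u - 1)/(8u + 3) + 1| < (1/4)/u < ε.

N = (1/4)/ε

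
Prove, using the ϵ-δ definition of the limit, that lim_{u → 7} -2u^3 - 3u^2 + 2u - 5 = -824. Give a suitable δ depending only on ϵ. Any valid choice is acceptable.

Fix ϵ > 0. We want δ > 0 such that 0 < |u − 7| < δ implies |(-2u^3 - 3u^2 + 2u - 5) + 824| < ϵ.
(-2u^3 - 3u^2 + 2u - 5) + 824 = -2u^3 - 3u^2 + 2u + 819 = (u − 7)(-2u^2 - 17u - 117).
So |(-2u^3 - 3u^2 + 2u - 5) + 824| = |u − 7|·|-2u^2 - 17u - 117|.
Assume first that |u − 7| < 2, so |u| < 9. Then |-2u^2 - 17u - 117| ≤ 2·9^2 + 17·9 + 117 = 432.
Hence |(-2u^3 - 3u^2 + 2u - 5) + 824| ≤ 432|u − 7| < ϵ provided |u − 7| < ϵ/432.
Take δ = min(2, ϵ/432). Then 0 < |u − 7| < δ gives both |u − 7| < 2 and |u − 7| < ϵ/432, so |(-2u^3 - 3u^2 + 2u - 5) + 824| < ϵ.

δ = min(2, ϵ/432)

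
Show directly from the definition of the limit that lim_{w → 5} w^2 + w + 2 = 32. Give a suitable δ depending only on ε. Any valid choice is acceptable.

δ = min(1, ε/12)

Suppose ε > 0. We want δ > 0 such that 0 < |w − 5| < δ implies |(w^2 + w + 2) − 32| < ε.
(w^2 + w + 2) − 32 = w^2 + w - 30 = (w − 5)(w + 6).
So |(w^2 + w + 2) − 32| = |w − 5|·|w + 6|.
Assume first that |w − 5| < 1, so |w| < 6. Then |w + 6| ≤ 6 + 6 = 12.
Hence |(w^2 + w + 2) − 32| ≤ 12|w − 5| < ε provided |w − 5| < ε/12.
Take δ = min(1, ε/12). Then 0 < |w − 5| < δ gives both |w − 5| < 1 and |w − 5| < ε/12, so |(w^2 + w + 2) − 32| < ε.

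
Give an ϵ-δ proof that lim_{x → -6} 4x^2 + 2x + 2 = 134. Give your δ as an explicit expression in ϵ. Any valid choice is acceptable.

δ = min(1, ϵ/50)

Suppose ϵ > 0. We want δ > 0 such that 0 < |x + 6| < δ implies |(4x^2 + 2x + 2) − 134| < ϵ.
(4x^2 + 2x + 2) − 134 = 4x^2 + 2x - 132 = (x + 6)(4x - 22).
So |(4x^2 + 2x + 2) − 134| = |x + 6|·|4x - 22|.
Require δ ≤ 1. Then |x + 6| < 1 gives |x| < 7, and by the triangle inequality |4x - 22| ≤ 4·7 + 22 = 50.
Hence |(4x^2 + 2x + 2) − 134| ≤ 50|x + 6| < ϵ provided |x + 6| < ϵ/50.
Choosing δ = min(1, ϵ/50) ensures both conditions, hence |(4x^2 + 2x + 2) − 134| < ϵ.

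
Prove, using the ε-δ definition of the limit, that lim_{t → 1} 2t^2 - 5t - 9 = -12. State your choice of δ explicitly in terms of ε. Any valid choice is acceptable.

δ = min(2, ε/9)

Let ε > 0 be given. We want δ > 0 such that 0 < |t − 1| < δ implies |(2t^2 - 5t - 9) + 12| < ε.
(2t^2 - 5t - 9) + 12 = 2t^2 - 5t + 3 = (t − 1)(2t - 3).
So |(2t^2 - 5t - 9) + 12| = |t − 1|·|2t - 3|.
Require δ ≤ 2. Then |t − 1| < 2 gives |t| < 3, and by the triangle inequality |2t - 3| ≤ 2·3 + 3 = 9.
Hence |(2t^2 - 5t - 9) + 12| ≤ 9|t − 1| < ε provided |t − 1| < ε/9.
Choosing δ = min(2, ε/9) ensures both conditions, hence |(2t^2 - 5t - 9) + 12| < ε.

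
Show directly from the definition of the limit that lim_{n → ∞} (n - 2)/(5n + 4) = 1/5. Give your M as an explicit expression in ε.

M = (14/25)/ε

Fix ε > 0. For n ≥ 1, |(n - 2)/(5n + 4) − (1/5)| = |-14|/(5(5n + 4)) = 14/(5(5n + 4)).
Since 5n + 4 ≥ 5n for n ≥ 1, this is ≤ 14/(5·5n) = (14/25)/n.
So |(n - 2)/(5n + 4) − (1/5)| < ε whenever n > (14/25)/ε.
Take M = (14/25)/ε. If n > M then |(n - 2)/(5n + 4) − (1/5)| ≤ (14/25)/n < ε.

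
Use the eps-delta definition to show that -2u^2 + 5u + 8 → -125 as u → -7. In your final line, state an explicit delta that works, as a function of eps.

Suppose eps > 0. We want delta > 0 such that 0 < |u + 7| < delta implies |(-2u^2 + 5u + 8) + 125| < eps.
(-2u^2 + 5u + 8) + 125 = -2u^2 + 5u + 133 = (u + 7)(-2u + 19).
So |(-2u^2 + 5u + 8) + 125| = |u + 7|·|-2u + 19|.
Assume first that |u + 7| < 1, so |u| < 8. Then |-2u + 19| ≤ 2·8 + 19 = 35.
Hence |(-2u^2 + 5u + 8) + 125| ≤ 35|u + 7| < eps provided |u + 7| < eps/35.
Take delta = min(1, eps/35). Then 0 < |u + 7| < delta gives both |u + 7| < 1 and |u + 7| < eps/35, so |(-2u^2 + 5u + 8) + 125| < eps.

delta = min(1, eps/35)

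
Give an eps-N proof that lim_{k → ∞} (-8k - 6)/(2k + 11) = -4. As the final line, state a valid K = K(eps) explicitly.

Let eps > 0 be given. For k ≥ 1, |(-8k - 6)/(2k + 11) + 4| = |76|/(2(2k + 11)) = 76/(2(2k + 11)).
Since 2k + 11 ≥ 2k for k ≥ 1, this is ≤ 76/(2·2k) = 19/k.
So |(-8k - 6)/(2k + 11) + 4| < eps whenever k > 19/eps.
Take K = 19/eps. If k > K then |(-8k - 6)/(2k + 11) + 4| ≤ 19/k < eps.

K = 19/eps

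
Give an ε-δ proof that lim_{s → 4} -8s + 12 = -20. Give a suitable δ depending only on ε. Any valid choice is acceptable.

δ = ε/8

Let ε > 0. We need δ > 0 so that 0 < |s − 4| < δ implies |(-8s + 12) + 20| < ε.
|(-8s + 12) + 20| = |-8s + 32| = 8|s − 4|.
So 8|s − 4| < ε exactly when |s − 4| < ε/8.
Choosing δ = ε/8 gives |(-8s + 12) + 20| = 8|s − 4| < ε whenever |s − 4| < δ.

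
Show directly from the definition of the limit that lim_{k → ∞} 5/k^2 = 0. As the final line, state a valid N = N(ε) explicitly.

Suppose ε > 0. For k ≥ 1, |5/k^2 − 0| = 5/k^2.
5/k^2 < ε ⇔ k^2 > 5/ε ⇔ k > (5/ε)^{1/2}.
Take N = (5/ε)^{1/2}. Then k > N implies 5/k^2 < ε.

N = (5/ε)^{1/2}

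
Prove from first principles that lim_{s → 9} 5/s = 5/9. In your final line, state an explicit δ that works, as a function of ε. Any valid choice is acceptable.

δ = min(9/2, (81/10)ε)

Let ε > 0. We seek δ > 0 such that 0 < |s − 9| < δ implies |5/s − (5/9)| < ε.
|5/s − (5/9)| = 5·|9 − s|/(9·|s|) = 5|s − 9|/(9|s|).
Restrict δ ≤ 9/2. Then |s − 9| < 9/2 gives |s| > 9/2, so 9|s| > 81/2.
Then |5/s − (5/9)| < 5|s − 9|/(81/2), which is < ε when |s − 9| < (81/10)ε.
Take δ = min(9/2, (81/10)ε). Then 0 < |s − 9| < δ gives both |s − 9| < 9/2 and |s − 9| < (81/10)ε, so |5/s − (5/9)| < ε.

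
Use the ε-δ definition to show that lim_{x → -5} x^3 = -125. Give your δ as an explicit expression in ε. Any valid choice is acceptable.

δ = min(1, ε/91)

Let ε > 0. We seek δ > 0 with 0 < |x + 5| < δ ⇒ |x^3 + 125| < ε.
Factor: x^3 + 125 = (x + 5)(x^2 - 5x + 25), so |x^3 + 125| = |x + 5|·|x^2 - 5x + 25|.
Restrict δ ≤ 1. Then |x + 5| < 1 gives |x| < 6, so by the triangle inequality |x^2 - 5x + 25| ≤ 6^2 + 5·6 + 25 = 91.
Hence |x^3 + 125| ≤ 91|x + 5|, which is < ε once |x + 5| < ε/91.
Take δ = min(1, ε/91). If 0 < |x + 5| < δ then both bounds hold and |x^3 + 125| ≤ 91|x + 5| < 91·(ε/91) = ε.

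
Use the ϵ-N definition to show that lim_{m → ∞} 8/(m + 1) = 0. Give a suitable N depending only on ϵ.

Let ϵ > 0 be given. For m ≥ 1, |8/(m + 1) − 0| = 8/(m + 1) ≤ 8/m.
We need 8/m < ϵ, i.e. m > 8/ϵ.
Take N = 8/ϵ. If m > N then |8/(m + 1)| ≤ 8/m < ϵ.

N = 8/ϵ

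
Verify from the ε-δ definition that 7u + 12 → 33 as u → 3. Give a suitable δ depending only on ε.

Let ε > 0 be given. We need δ > 0 so that 0 < |u − 3| < δ implies |(7u + 12) − 33| < ε.
|(7u + 12) − 33| = |7u - 21| = 7|u − 3|.
So 7|u − 3| < ε exactly when |u − 3| < ε/7.
Take δ = ε/7. If 0 < |u − 3| < δ then |(7u + 12) − 33| = 7|u − 3| < 7·(ε/7) = ε.

δ = ε/7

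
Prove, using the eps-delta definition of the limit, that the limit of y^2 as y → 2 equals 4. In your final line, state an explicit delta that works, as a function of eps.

Suppose eps > 0. We seek delta > 0 with 0 < |y − 2| < delta ⇒ |y^2 − 4| < eps.
Factor: y^2 − 4 = (y − 2)(y + 2), so |y^2 − 4| = |y − 2|·|y + 2|.
Impose delta ≤ 2 so that |y| < 4; then |y + 2| ≤ 6.
Hence |y^2 − 4| ≤ 6|y − 2|, which is < eps once |y − 2| < eps/6.
Take delta = min(2, eps/6). If 0 < |y − 2| < delta then both bounds hold and |y^2 − 4| ≤ 6|y − 2| < 6·(eps/6) = eps.

delta = min(2, eps/6)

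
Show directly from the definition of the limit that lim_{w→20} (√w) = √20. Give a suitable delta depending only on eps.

Fix eps > 0. We want delta > 0 such that 0 < |w − 20| < delta implies |√w − √20| < eps.
Multiplying by the conjugate, |√w − √20| = |w − 20|/(√w + √20).
Restrict delta ≤ 20 so that |w − 20| < 20 forces w > 0, and then √w + √20 > √20.
Hence |√w − √20| < |w − 20|/√20, which is < eps once |w − 20| < √20·eps.
Take delta = min(20, √20·eps). If 0 < |w − 20| < delta then w > 0 and |√w − √20| < |w − 20|/√20 < eps.

delta = min(20, √20·eps)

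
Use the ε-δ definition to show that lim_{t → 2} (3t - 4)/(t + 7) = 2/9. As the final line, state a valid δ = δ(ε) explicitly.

Suppose ε > 0. We want δ > 0 with 0 < |t − 2| < δ ⇒ |(3t - 4)/(t + 7) − (2/9)| < ε.
Combining over a common denominator, (3t - 4)/(t + 7) − (2/9) = [(3t - 4)·9 − 2·(t + 7)] / [9·(t + 7)] = 25(t − 2) / (9(t + 7)).
So |(3t - 4)/(t + 7) − (2/9)| = 25|t − 2| / (9·|t + 7|).
Restrict δ ≤ 9/2. Then |t − 2| < 9/2 gives |t + 7| = |(t − 2) + 9| ≥ 9 − 9/2 = 9/2.
Hence |(3t - 4)/(t + 7) − (2/9)| < 25|t − 2|/(9·(9/2)) = (50/81)|t − 2|, which is < ε once |t − 2| < (81/50)ε.
Take δ = min(9/2, (81/50)ε). Then 0 < |t − 2| < δ forces both bounds, so |(3t - 4)/(t + 7) − (2/9)| < ε.

δ = min(9/2, (81/50)ε)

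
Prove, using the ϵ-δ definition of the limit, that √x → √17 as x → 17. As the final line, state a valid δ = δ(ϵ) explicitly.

δ = min(17, √17·ϵ)

Suppose ϵ > 0. We want δ > 0 such that 0 < |x − 17| < δ implies |√x − √17| < ϵ.
Rationalise: √x − √17 = (x − 17)/(√x + √17), so |√x − √17| = |x − 17|/(√x + √17).
Restrict δ ≤ 17 so that |x − 17| < 17 forces x > 0, and then √x + √17 > √17.
Hence |√x − √17| < |x − 17|/√17, which is < ϵ once |x − 17| < √17·ϵ.
Take δ = min(17, √17·ϵ). If 0 < |x − 17| < δ then x > 0 and |√x − √17| < |x − 17|/√17 < ϵ.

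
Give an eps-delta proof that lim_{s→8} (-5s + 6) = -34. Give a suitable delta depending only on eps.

delta = eps/5

Suppose eps > 0. We need delta > 0 so that 0 < |s − 8| < delta implies |(-5s + 6) + 34| < eps.
Since (-5s + 6) + 34 = -5(s − 8), we have |(-5s + 6) + 34| = 5|s − 8|.
Thus it suffices that |s − 8| < eps/5.
Choosing delta = eps/5 gives |(-5s + 6) + 34| = 5|s − 8| < eps whenever |s − 8| < delta.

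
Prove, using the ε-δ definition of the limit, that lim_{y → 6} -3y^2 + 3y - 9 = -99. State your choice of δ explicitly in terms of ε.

δ = min(2, ε/39)

Let ε > 0. We want δ > 0 such that 0 < |y − 6| < δ implies |(-3y^2 + 3y - 9) + 99| < ε.
(-3y^2 + 3y - 9) + 99 = -3y^2 + 3y + 90 = (y − 6)(-3y - 15).
So |(-3y^2 + 3y - 9) + 99| = |y − 6|·|-3y - 15|.
Require δ ≤ 2. Then |y − 6| < 2 gives |y| < 8, and by the triangle inequality |-3y - 15| ≤ 3·8 + 15 = 39.
Hence |(-3y^2 + 3y - 9) + 99| ≤ 39|y − 6| < ε provided |y − 6| < ε/39.
Take δ = min(2, ε/39). Then 0 < |y − 6| < δ gives both |y − 6| < 2 and |y − 6| < ε/39, so |(-3y^2 + 3y - 9) + 99| < ε.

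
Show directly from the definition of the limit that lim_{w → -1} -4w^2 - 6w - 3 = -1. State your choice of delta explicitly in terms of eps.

Let eps > 0 be given. We want delta > 0 such that 0 < |w + 1| < delta implies |(-4w^2 - 6w - 3) + 1| < eps.
(-4w^2 - 6w - 3) + 1 = -4w^2 - 6w - 2 = (w + 1)(-4w - 2).
So |(-4w^2 - 6w - 3) + 1| = |w + 1|·|-4w - 2|.
Assume first that |w + 1| < 1, so |w| < 2. Then |-4w - 2| ≤ 4·2 + 2 = 10.
Hence |(-4w^2 - 6w - 3) + 1| ≤ 10|w + 1| < eps provided |w + 1| < eps/10.
Take delta = min(1, eps/10). Then 0 < |w + 1| < delta gives both |w + 1| < 1 and |w + 1| < eps/10, so |(-4w^2 - 6w - 3) + 1| < eps.

delta = min(1, eps/10)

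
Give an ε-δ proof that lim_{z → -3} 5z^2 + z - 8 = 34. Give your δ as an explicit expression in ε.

Suppose ε > 0. We want δ > 0 such that 0 < |z + 3| < δ implies |(5z^2 + z - 8) − 34| < ε.
(5z^2 + z - 8) − 34 = 5z^2 + z - 42 = (z + 3)(5z - 14).
So |(5z^2 + z - 8) − 34| = |z + 3|·|5z - 14|.
Require δ ≤ 1. Then |z + 3| < 1 gives |z| < 4, and by the triangle inequality |5z - 14| ≤ 5·4 + 14 = 34.
Hence |(5z^2 + z - 8) − 34| ≤ 34|z + 3| < ε provided |z + 3| < ε/34.
Choosing δ = min(1, ε/34) ensures both conditions, hence |(5z^2 + z - 8) − 34| < ε.

δ = min(1, ε/34)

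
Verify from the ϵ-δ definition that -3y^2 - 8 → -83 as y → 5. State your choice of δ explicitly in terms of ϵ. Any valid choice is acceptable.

δ = min(2, ϵ/36)

Suppose ϵ > 0. We want δ > 0 such that 0 < |y − 5| < δ implies |(-3y^2 - 8) + 83| < ϵ.
(-3y^2 - 8) + 83 = -3y^2 + 75 = (y − 5)(-3y - 15).
So |(-3y^2 - 8) + 83| = |y − 5|·|-3y - 15|.
Assume first that |y − 5| < 2, so |y| < 7. Then |-3y - 15| ≤ 3·7 + 15 = 36.
Hence |(-3y^2 - 8) + 83| ≤ 36|y − 5| < ϵ provided |y − 5| < ϵ/36.
Choosing δ = min(2, ϵ/36) ensures both conditions, hence |(-3y^2 - 8) + 83| < ϵ.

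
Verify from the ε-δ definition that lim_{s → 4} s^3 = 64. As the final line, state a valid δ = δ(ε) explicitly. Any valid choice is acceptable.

Fix ε > 0. We seek δ > 0 with 0 < |s − 4| < δ ⇒ |s^3 − 64| < ε.
Factor: s^3 − 64 = (s − 4)(s^2 + 4s + 16), so |s^3 − 64| = |s − 4|·|s^2 + 4s + 16|.
Restrict δ ≤ 1. Then |s − 4| < 1 gives |s| < 5, so by the triangle inequality |s^2 + 4s + 16| ≤ 5^2 + 4·5 + 16 = 61.
Hence |s^3 − 64| ≤ 61|s − 4|, which is < ε once |s − 4| < ε/61.
Take δ = min(1, ε/61). If 0 < |s − 4| < δ then both bounds hold and |s^3 − 64| ≤ 61|s − 4| < 61·(ε/61) = ε.

δ = min(1, ε/61)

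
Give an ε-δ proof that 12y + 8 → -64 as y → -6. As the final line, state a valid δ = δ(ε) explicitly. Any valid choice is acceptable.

Suppose ε > 0. We need δ > 0 so that 0 < |y + 6| < δ implies |(12y + 8) + 64| < ε.
|(12y + 8) + 64| = |12y + 72| = 12|y + 6|.
Thus it suffices that |y + 6| < ε/12.
Take δ = ε/12. If 0 < |y + 6| < δ then |(12y + 8) + 64| = 12|y + 6| < 12·(ε/12) = ε.

δ = ε/12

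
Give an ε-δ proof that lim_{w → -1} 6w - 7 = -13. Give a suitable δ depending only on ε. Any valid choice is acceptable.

δ = ε/6

Fix ε > 0. We need δ > 0 so that 0 < |w + 1| < δ implies |(6w - 7) + 13| < ε.
Since (6w - 7) + 13 = 6(w + 1), we have |(6w - 7) + 13| = 6|w + 1|.
So 6|w + 1| < ε exactly when |w + 1| < ε/6.
Choosing δ = ε/6 gives |(6w - 7) + 13| = 6|w + 1| < ε whenever |w + 1| < δ.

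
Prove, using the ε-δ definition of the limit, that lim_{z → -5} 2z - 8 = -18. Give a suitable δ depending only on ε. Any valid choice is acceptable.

Fix ε > 0. We need δ > 0 so that 0 < |z + 5| < δ implies |(2z - 8) + 18| < ε.
|(2z - 8) + 18| = |2z + 10| = 2|z + 5|.
Thus it suffices that |z + 5| < ε/2.
Choosing δ = ε/2 gives |(2z - 8) + 18| = 2|z + 5| < ε whenever |z + 5| < δ.

δ = ε/2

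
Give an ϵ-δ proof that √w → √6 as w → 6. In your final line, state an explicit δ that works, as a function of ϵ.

Suppose ϵ > 0. We want δ > 0 such that 0 < |w − 6| < δ implies |√w − √6| < ϵ.
Rationalise: √w − √6 = (w − 6)/(√w + √6), so |√w − √6| = |w − 6|/(√w + √6).
Restrict δ ≤ 6 so that |w − 6| < 6 forces w > 0, and then √w + √6 > √6.
Hence |√w − √6| < |w − 6|/√6, which is < ϵ once |w − 6| < √6·ϵ.
Take δ = min(6, √6·ϵ). If 0 < |w − 6| < δ then w > 0 and |√w − √6| < |w − 6|/√6 < ϵ.

δ = min(6, √6·ϵ)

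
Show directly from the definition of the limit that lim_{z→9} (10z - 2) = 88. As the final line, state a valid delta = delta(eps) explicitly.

delta = eps/10

Fix eps > 0. We need delta > 0 so that 0 < |z − 9| < delta implies |(10z - 2) − 88| < eps.
|(10z - 2) − 88| = |10z - 90| = 10|z − 9|.
So 10|z − 9| < eps exactly when |z − 9| < eps/10.
Take delta = eps/10. If 0 < |z − 9| < delta then |(10z - 2) − 88| = 10|z − 9| < 10·(eps/10) = eps.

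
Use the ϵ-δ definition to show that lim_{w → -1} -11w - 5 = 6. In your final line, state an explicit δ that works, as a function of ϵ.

Suppose ϵ > 0. We need δ > 0 so that 0 < |w + 1| < δ implies |(-11w - 5) − 6| < ϵ.
Since (-11w - 5) − 6 = -11(w + 1), we have |(-11w - 5) − 6| = 11|w + 1|.
Thus it suffices that |w + 1| < ϵ/11.
Take δ = ϵ/11. If 0 < |w + 1| < δ then |(-11w - 5) − 6| = 11|w + 1| < 11·(ϵ/11) = ϵ.

δ = ϵ/11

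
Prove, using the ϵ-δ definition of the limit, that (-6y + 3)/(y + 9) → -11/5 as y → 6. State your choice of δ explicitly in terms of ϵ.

Let ϵ > 0 be given. We want δ > 0 with 0 < |y − 6| < δ ⇒ |(-6y + 3)/(y + 9) + 11/5| < ϵ.
Combining over a common denominator, (-6y + 3)/(y + 9) + 11/5 = [(-6y + 3)·15 − (-33)·(y + 9)] / [15·(y + 9)] = -57(y − 6) / (15(y + 9)).
So |(-6y + 3)/(y + 9) + 11/5| = 57|y − 6| / (15·|y + 9|).
Require δ ≤ 15/2, so |y + 9| ≥ |15| − |y − 6| > 15 − 15/2 = 15/2.
Hence |(-6y + 3)/(y + 9) + 11/5| < 57|y − 6|/(15·(15/2)) = (38/75)|y − 6|, which is < ϵ once |y − 6| < (75/38)ϵ.
Take δ = min(15/2, (75/38)ϵ). Then 0 < |y − 6| < δ forces both bounds, so |(-6y + 3)/(y + 9) + 11/5| < ϵ.

δ = min(15/2, (75/38)ϵ)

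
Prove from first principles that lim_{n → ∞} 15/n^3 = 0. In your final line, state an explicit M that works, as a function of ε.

M = (15/ε)^{1/3}

Suppose ε > 0. For n ≥ 1, |15/n^3 − 0| = 15/n^3.
15/n^3 < ε ⇔ n^3 > 15/ε ⇔ n > (15/ε)^{1/3}.
Take M = (15/ε)^{1/3}. Then n > M implies 15/n^3 < ε.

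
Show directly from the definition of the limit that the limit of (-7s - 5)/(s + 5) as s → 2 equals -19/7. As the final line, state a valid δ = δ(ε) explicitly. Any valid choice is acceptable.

δ = min(7/2, (49/60)ε)

Suppose ε > 0. We want δ > 0 with 0 < |s − 2| < δ ⇒ |(-7s - 5)/(s + 5) + 19/7| < ε.
Combining over a common denominator, (-7s - 5)/(s + 5) + 19/7 = [(-7s - 5)·7 − (-19)·(s + 5)] / [7·(s + 5)] = -30(s − 2) / (7(s + 5)).
So |(-7s - 5)/(s + 5) + 19/7| = 30|s − 2| / (7·|s + 5|).
Restrict δ ≤ 7/2. Then |s − 2| < 7/2 gives |s + 5| = |(s − 2) + 7| ≥ 7 − 7/2 = 7/2.
Hence |(-7s - 5)/(s + 5) + 19/7| < 30|s − 2|/(7·(7/2)) = (60/49)|s − 2|, which is < ε once |s − 2| < (49/60)ε.
Take δ = min(7/2, (49/60)ε). Then 0 < |s − 2| < δ forces both bounds, so |(-7s - 5)/(s + 5) + 19/7| < ε.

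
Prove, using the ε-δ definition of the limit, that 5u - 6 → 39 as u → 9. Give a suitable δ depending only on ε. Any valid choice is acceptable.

δ = ε/5

Fix ε > 0. We need δ > 0 so that 0 < |u − 9| < δ implies |(5u - 6) − 39| < ε.
Since (5u - 6) − 39 = 5(u − 9), we have |(5u - 6) − 39| = 5|u − 9|.
So 5|u − 9| < ε exactly when |u − 9| < ε/5.
Take δ = ε/5. If 0 < |u − 9| < δ then |(5u - 6) − 39| = 5|u − 9| < 5·(ε/5) = ε.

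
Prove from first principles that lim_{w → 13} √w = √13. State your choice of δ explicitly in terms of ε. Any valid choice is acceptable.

Let ε > 0 be given. We want δ > 0 such that 0 < |w − 13| < δ implies |√w − √13| < ε.
Multiplying by the conjugate, |√w − √13| = |w − 13|/(√w + √13).
Restrict δ ≤ 13 so that |w − 13| < 13 forces w > 0, and then √w + √13 > √13.
Hence |√w − √13| < |w − 13|/√13, which is < ε once |w − 13| < √13·ε.
Take δ = min(13, √13·ε). If 0 < |w − 13| < δ then w > 0 and |√w − √13| < |w − 13|/√13 < ε.

δ = min(13, √13·ε)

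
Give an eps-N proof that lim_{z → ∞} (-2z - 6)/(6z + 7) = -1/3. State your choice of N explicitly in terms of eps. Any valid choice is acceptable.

Let eps > 0 be given. We seek N > 0 such that z > N implies |(-2z - 6)/(6z + 7) + 1/3| < eps.
(-2z - 6)/(6z + 7) + 1/3 = (6(-2z - 6) − (-2)(6z + 7)) / (6(6z + 7)) = -22/(6(6z + 7)).
For z > 0 we have 6z + 7 > 6z, so |(-2z - 6)/(6z + 7) + 1/3| = 22/(6(6z + 7)) < 22/(6·6z) = (11/18)/z.
Thus |(-2z - 6)/(6z + 7) + 1/3| < eps whenever z > (11/18)/eps.
Take N = (11/18)/eps. If z > N then |(-2z - 6)/(6z + 7) + 1/3| < (11/18)/z < eps.

N = (11/18)/eps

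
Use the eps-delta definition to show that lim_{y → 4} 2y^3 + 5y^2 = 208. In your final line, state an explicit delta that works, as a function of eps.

Let eps > 0. We want delta > 0 such that 0 < |y − 4| < delta implies |(2y^3 + 5y^2) − 208| < eps.
(2y^3 + 5y^2) − 208 = 2y^3 + 5y^2 - 208 = (y − 4)(2y^2 + 13y + 52).
So |(2y^3 + 5y^2) − 208| = |y − 4|·|2y^2 + 13y + 52|.
Require delta ≤ 2. Then |y − 4| < 2 gives |y| < 6, and by the triangle inequality |2y^2 + 13y + 52| ≤ 2·6^2 + 13·6 + 52 = 202.
Hence |(2y^3 + 5y^2) − 208| ≤ 202|y − 4| < eps provided |y − 4| < eps/202.
Choosing delta = min(2, eps/202) ensures both conditions, hence |(2y^3 + 5y^2) − 208| < eps.

delta = min(2, eps/202)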